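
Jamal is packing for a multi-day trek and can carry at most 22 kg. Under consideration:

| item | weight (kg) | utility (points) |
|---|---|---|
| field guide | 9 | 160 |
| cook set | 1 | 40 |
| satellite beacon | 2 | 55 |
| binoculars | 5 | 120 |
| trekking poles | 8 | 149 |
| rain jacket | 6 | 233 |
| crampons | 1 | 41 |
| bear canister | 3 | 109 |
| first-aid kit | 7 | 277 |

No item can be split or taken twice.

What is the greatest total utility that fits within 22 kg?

780

Taking the top-ratio items first gives cook set + satellite beacon + rain jacket + crampons + bear canister + first-aid kit for 755 (20 kg).
Dropping cook set and satellite beacon frees 3 kg; slotting in binoculars (5 kg) lifts the total to 780 at 22 kg.
No other feasible combination exceeds 780.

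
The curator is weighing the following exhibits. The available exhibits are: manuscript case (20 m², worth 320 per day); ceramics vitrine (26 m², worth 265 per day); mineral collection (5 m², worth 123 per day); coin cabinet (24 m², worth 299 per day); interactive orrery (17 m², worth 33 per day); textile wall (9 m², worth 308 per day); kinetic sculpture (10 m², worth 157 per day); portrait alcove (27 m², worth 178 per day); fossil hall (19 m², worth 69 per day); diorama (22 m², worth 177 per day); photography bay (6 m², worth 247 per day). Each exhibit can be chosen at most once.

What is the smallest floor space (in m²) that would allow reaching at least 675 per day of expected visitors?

20

Minimise m² subject to total expected visitors ≥ 675.
Taking mineral collection + textile wall + photography bay gives 678 (≥ 675) for 20 m².
Any bundle with less than 20 m² falls short of 675.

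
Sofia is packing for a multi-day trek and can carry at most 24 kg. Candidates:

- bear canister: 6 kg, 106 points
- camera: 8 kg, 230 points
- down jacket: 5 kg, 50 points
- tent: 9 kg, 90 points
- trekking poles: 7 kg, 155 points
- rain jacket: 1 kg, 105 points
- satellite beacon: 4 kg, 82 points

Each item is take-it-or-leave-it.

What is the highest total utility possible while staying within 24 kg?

596

Taking the top-ratio items first gives camera + trekking poles + rain jacket + satellite beacon for 572 (20 kg).
Dropping satellite beacon frees 4 kg; slotting in bear canister (6 kg) lifts the total to 596 at 22 kg.
Every other selection either busts 24 kg or fails to beat 596.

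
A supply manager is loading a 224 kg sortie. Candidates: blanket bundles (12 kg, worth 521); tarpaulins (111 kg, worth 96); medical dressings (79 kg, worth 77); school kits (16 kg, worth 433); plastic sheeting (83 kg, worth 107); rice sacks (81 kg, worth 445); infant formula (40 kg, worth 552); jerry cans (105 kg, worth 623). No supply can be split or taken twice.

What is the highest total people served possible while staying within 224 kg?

2129

Taking blanket bundles + school kits + infant formula + jerry cans: 173 kg used, 2129 in people served.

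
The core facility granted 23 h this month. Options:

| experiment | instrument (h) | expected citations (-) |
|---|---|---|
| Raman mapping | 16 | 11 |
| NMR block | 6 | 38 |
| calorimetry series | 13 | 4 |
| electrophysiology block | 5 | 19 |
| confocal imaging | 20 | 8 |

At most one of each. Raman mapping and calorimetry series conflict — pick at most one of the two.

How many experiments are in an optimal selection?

The maximum expected citations within 23 h is 57.
NMR block + electrophysiology block hits 57 at 11 h.
Any selection reaching 57 contains exactly 2 experiments.

2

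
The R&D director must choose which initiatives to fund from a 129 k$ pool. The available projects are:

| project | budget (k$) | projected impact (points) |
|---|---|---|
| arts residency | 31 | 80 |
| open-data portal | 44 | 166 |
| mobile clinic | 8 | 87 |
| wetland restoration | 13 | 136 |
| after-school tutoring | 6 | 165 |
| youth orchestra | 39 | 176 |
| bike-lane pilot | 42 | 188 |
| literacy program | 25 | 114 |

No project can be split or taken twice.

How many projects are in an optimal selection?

Optimal total is 779.
wetland restoration + after-school tutoring + youth orchestra + bike-lane pilot + literacy program hits 779 at 125 k$.
Every optimal selection uses 5 projects.

5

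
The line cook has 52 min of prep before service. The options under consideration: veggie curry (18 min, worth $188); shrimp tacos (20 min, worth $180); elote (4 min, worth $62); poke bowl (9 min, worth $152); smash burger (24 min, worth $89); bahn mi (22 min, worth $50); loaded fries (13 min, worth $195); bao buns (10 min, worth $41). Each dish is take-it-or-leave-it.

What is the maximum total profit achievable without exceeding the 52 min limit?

597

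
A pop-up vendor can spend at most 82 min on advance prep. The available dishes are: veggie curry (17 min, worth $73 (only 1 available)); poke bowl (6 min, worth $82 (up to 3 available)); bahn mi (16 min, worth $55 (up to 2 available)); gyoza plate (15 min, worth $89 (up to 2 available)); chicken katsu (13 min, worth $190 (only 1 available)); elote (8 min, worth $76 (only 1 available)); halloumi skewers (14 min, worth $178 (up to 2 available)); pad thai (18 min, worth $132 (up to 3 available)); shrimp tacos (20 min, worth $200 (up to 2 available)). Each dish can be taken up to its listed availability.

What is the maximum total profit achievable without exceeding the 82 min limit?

The ratio ordering already packs tightly: 3×poke bowl + chicken katsu + 2×halloumi skewers + shrimp tacos, 79 min, 992.
Every other selection either busts 82 min or exceeds an availability limit or fails to beat 992.

992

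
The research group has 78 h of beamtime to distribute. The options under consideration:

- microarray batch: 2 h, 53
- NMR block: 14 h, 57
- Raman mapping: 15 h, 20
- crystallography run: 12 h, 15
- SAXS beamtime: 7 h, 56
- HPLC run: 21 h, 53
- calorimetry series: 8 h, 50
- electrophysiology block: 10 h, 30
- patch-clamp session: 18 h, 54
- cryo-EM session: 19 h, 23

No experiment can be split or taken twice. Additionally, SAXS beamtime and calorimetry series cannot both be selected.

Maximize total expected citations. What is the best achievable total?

Best packing: microarray batch + NMR block + SAXS beamtime + HPLC run + electrophysiology block + patch-clamp session — 72 h, 303 total.
The closest alternative, microarray batch + NMR block + HPLC run + calorimetry series + electrophysiology block + patch-clamp session, reaches only 297.

303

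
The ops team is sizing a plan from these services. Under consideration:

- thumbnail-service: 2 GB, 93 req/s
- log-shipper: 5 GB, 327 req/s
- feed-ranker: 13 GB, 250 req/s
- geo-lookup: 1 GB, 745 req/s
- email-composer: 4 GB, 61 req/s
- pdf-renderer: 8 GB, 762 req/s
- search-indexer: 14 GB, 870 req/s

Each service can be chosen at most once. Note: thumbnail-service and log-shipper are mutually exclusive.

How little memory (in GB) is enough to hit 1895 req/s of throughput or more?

18

Minimise GB subject to total throughput ≥ 1895.
log-shipper + geo-lookup + email-composer + pdf-renderer: 1895 throughput at 18 GB.
Below 18 GB the best achievable stays under 1895.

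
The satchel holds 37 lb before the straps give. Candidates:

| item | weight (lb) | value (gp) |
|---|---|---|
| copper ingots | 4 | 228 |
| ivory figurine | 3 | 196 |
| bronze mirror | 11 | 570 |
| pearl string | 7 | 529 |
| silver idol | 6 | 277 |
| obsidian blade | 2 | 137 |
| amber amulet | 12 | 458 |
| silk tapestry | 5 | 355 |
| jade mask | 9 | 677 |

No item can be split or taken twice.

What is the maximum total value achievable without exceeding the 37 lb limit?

Filling by ratio: copper ingots + ivory figurine + pearl string + silver idol + obsidian blade + silk tapestry + jade mask for 2399, with 1 lb left unused.
Dropping copper ingots and silver idol frees 10 lb; slotting in bronze mirror (11 lb) lifts the total to 2464 at 37 lb.

2464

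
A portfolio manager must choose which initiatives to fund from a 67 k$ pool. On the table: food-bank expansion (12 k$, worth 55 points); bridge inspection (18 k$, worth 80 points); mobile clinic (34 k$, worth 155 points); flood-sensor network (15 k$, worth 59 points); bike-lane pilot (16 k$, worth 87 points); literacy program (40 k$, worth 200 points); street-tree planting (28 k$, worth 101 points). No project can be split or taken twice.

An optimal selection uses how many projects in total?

3

Optimal total is 314.
For example food-bank expansion + flood-sensor network + literacy program achieves it, using 67 k$.
Every optimal selection uses 3 projects.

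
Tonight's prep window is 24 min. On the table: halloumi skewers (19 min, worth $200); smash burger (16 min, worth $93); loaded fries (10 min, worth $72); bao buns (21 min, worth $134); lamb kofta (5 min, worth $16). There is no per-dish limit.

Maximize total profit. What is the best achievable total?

Ranking by ratio (profit/min): halloumi skewers 10.53, loaded fries 7.20, bao buns 6.38, smash burger 5.81.
Best packing: halloumi skewers + lamb kofta — 24 min, 216 total.
No other feasible combination exceeds 216.

216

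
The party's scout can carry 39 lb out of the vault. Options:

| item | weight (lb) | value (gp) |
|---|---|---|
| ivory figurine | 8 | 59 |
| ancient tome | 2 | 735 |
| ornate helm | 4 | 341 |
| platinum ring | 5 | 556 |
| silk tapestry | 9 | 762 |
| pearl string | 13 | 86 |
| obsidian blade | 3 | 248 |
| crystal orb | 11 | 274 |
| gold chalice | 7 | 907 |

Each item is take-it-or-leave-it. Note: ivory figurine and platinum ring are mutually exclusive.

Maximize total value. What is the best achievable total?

3575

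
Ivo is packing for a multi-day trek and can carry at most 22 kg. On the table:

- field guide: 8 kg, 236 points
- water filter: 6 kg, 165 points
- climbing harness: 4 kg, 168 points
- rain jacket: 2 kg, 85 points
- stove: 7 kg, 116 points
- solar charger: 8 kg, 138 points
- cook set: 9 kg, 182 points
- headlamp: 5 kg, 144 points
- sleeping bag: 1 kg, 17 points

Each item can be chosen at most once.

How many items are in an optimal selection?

Optimal total is 671.
One optimal bundle: field guide + water filter + climbing harness + rain jacket + sleeping bag (21 kg).
All optima have 5 items.

5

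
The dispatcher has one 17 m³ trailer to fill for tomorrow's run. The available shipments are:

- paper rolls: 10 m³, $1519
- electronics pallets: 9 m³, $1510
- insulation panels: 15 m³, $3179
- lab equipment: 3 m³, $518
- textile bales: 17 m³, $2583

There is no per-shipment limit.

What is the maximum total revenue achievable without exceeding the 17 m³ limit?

Best packing: insulation panels — 15 m³, 3179 total.

3179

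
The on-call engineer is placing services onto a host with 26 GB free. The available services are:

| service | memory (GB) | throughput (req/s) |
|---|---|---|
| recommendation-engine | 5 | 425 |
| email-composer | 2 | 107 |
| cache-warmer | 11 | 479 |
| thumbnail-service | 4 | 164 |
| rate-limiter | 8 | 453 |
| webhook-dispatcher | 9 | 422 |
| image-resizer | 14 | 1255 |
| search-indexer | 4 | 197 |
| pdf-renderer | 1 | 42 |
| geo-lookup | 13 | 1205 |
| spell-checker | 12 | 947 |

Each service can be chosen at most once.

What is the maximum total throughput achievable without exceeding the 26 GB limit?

2202

Ranking by ratio (throughput/GB): geo-lookup 92.69, image-resizer 89.64, recommendation-engine 85.00.
A density-first pass picks recommendation-engine + rate-limiter + geo-lookup — 2083 at 26 GB.
But image-resizer + spell-checker fits in 26 GB and reaches 2202.
Nothing else within 26 GB beats 2202.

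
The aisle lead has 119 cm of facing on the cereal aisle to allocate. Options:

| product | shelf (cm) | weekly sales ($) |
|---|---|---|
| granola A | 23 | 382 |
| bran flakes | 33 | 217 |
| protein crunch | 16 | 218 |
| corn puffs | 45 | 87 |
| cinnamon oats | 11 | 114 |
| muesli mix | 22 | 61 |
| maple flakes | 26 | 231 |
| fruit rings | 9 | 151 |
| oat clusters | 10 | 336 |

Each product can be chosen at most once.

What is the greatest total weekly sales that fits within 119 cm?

1535

The ratio heuristic lands on granola A + protein crunch + cinnamon oats + muesli mix + maple flakes + fruit rings + oat clusters (1493) but leaves 2 cm idle.
Dropping cinnamon oats and muesli mix frees 33 cm; slotting in bran flakes (33 cm) lifts the total to 1535 at 117 cm.
The closest alternative, granola A + bran flakes + protein crunch + cinnamon oats + maple flakes + oat clusters, reaches only 1498.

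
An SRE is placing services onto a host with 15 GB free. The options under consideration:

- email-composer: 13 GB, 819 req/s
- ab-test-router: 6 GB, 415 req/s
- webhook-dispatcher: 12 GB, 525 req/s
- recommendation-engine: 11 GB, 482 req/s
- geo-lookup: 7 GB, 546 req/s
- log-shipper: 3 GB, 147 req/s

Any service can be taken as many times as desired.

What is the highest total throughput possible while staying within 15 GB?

1092

2×geo-lookup uses 14 of the 15 GB and totals 1092.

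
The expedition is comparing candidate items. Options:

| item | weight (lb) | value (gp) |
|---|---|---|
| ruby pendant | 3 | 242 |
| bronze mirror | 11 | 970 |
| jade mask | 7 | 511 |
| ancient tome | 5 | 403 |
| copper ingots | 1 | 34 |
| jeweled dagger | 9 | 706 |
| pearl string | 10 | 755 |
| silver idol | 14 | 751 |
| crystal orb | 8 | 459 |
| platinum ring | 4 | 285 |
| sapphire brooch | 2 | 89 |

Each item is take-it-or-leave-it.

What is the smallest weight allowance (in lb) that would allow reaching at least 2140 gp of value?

27

Minimise lb subject to total value ≥ 2140.
ruby pendant + bronze mirror + jade mask + ancient tome + copper ingots: 2160 value at 27 lb.
Any bundle with less than 27 lb falls short of 2140.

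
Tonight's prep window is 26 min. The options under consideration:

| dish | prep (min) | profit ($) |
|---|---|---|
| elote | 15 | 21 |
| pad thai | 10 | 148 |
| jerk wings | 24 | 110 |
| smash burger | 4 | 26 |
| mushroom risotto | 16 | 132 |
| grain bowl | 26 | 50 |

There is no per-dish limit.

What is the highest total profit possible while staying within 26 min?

By profit per min: pad thai 14.80, mushroom risotto 8.25, smash burger 6.50, jerk wings 4.58 lead.
Best packing: 2×pad thai + smash burger — 24 min, 322 total.
The spare 2 min is too small for any remaining dish, and no exchange beats 322.

322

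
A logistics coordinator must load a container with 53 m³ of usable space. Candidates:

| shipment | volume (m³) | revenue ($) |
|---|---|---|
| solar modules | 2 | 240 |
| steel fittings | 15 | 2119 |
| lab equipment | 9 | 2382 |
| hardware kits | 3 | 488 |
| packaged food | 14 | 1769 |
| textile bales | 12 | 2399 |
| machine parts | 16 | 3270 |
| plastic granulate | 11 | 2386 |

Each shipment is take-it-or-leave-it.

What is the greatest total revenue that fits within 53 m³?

11165

Best packing: solar modules + lab equipment + hardware kits + textile bales + machine parts + plastic granulate — 53 m³, 11165 total.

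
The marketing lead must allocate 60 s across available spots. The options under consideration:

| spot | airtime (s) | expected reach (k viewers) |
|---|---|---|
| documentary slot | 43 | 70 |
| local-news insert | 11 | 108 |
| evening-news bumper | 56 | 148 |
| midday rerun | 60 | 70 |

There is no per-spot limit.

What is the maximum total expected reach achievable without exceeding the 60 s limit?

Best packing: 5×local-news insert — 55 s, 540 total.
That's the maximum — no swap from here does better than 540.

540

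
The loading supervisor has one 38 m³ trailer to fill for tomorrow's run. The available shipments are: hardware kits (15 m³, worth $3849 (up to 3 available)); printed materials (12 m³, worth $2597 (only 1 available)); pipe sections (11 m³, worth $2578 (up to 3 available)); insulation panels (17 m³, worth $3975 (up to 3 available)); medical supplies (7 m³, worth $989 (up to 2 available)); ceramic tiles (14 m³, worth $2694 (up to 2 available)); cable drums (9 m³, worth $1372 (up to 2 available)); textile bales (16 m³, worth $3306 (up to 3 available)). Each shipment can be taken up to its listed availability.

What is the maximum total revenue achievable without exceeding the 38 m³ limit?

Greedy by ratio would take 2×hardware kits + medical supplies: 37 m³ used, total 8687.
Dropping hardware kits and medical supplies frees 22 m³; slotting in printed materials + pipe sections (23 m³) lifts the total to 9024 at 38 m³.

9024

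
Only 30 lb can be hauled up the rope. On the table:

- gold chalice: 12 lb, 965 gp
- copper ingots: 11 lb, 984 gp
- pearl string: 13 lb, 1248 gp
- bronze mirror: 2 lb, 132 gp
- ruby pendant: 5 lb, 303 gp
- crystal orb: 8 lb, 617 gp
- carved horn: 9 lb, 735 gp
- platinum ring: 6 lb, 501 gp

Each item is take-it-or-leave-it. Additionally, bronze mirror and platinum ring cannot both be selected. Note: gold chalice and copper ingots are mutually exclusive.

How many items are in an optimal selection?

Best achievable value is 2733.
copper ingots + pearl string + platinum ring hits 2733 at 30 lb.
All optima have 3 items.

3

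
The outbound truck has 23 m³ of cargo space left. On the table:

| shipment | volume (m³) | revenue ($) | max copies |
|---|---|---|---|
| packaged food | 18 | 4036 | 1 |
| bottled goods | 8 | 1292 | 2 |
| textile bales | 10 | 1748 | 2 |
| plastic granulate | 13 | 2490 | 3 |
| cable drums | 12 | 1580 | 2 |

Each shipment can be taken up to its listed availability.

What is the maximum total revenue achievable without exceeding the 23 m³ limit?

4238

A density-first pass picks packaged food — 4036 at 18 m³.
The 18 m³ tied up in packaged food is better spent on textile bales + plastic granulate — total rises to 4238 (23 m³).
No other feasible combination exceeds 4238.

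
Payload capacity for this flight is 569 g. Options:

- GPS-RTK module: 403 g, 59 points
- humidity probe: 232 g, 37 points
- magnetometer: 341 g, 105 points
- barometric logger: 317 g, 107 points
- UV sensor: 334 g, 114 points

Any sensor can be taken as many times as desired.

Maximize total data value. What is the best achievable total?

151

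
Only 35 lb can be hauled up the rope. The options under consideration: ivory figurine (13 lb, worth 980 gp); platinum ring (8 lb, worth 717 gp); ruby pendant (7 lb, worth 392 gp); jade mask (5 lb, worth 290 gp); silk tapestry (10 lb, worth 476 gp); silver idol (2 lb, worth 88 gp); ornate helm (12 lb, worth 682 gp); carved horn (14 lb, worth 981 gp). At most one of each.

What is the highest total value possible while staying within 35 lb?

2678

By value per lb: platinum ring 89.62, ivory figurine 75.38, carved horn 70.07 lead.
Ivory figurine + platinum ring + carved horn uses 35 of the 35 lb and totals 2678.
That's the maximum — no swap from here does better than 2678.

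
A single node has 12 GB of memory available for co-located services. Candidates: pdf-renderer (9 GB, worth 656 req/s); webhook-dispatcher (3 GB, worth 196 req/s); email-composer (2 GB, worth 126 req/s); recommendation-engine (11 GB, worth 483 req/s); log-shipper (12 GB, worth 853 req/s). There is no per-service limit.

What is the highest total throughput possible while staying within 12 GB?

Ranking by ratio (throughput/GB): pdf-renderer 72.89, log-shipper 71.08, webhook-dispatcher 65.33, email-composer 63.00.
Greedy by ratio would take pdf-renderer + webhook-dispatcher: 12 GB used, total 852.
The 12 GB tied up in pdf-renderer and webhook-dispatcher is better spent on log-shipper — total rises to 853 (12 GB).
Every other selection either busts 12 GB or fails to beat 853.

853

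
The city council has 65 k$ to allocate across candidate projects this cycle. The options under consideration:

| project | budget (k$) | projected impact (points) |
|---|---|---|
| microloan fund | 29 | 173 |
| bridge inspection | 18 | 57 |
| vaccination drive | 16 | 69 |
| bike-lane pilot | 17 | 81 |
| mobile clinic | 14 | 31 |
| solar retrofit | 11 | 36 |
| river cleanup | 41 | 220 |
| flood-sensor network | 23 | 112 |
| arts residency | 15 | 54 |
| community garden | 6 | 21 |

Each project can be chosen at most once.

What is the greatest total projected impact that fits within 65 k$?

The ratio heuristic lands on microloan fund + flood-sensor network + community garden (306) but leaves 7 k$ idle.
Dropping microloan fund and community garden frees 35 k$; slotting in river cleanup (41 k$) lifts the total to 332 at 64 k$.
The spare 1 k$ is too small for any remaining project, and no exchange beats 332.

332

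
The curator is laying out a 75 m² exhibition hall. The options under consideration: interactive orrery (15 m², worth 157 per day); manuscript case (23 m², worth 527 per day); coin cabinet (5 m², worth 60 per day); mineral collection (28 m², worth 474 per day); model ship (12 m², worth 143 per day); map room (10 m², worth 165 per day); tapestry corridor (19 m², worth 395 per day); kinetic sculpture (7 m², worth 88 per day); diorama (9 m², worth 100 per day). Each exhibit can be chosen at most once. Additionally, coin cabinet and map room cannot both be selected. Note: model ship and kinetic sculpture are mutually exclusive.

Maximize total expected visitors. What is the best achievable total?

1456

The ratio ordering already packs tightly: manuscript case + coin cabinet + mineral collection + tapestry corridor, 75 m², 1456.
That's the maximum — no feasible swap from here does better than 1456.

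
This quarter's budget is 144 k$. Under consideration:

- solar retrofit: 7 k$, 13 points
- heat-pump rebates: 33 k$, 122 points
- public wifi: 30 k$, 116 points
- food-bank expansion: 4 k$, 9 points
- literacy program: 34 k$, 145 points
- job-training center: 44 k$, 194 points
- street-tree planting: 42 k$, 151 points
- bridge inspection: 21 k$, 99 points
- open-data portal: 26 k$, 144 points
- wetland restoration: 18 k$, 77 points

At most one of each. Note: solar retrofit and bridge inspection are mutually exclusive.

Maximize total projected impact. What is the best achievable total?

659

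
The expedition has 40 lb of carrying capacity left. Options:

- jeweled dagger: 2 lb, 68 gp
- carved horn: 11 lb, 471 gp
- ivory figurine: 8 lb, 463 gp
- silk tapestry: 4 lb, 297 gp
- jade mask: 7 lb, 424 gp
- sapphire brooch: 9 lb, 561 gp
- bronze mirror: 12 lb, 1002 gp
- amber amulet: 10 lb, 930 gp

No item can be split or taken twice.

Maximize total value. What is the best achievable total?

2985

By value per lb: amber amulet 93.00, bronze mirror 83.50, silk tapestry 74.25 lead.
Taking the top-ratio items first gives jeweled dagger + silk tapestry + sapphire brooch + bronze mirror + amber amulet for 2858 (37 lb).
The 4 lb tied up in silk tapestry is better spent on jade mask — total rises to 2985 (40 lb).
The closest alternative, ivory figurine + sapphire brooch + bronze mirror + amber amulet, reaches only 2956.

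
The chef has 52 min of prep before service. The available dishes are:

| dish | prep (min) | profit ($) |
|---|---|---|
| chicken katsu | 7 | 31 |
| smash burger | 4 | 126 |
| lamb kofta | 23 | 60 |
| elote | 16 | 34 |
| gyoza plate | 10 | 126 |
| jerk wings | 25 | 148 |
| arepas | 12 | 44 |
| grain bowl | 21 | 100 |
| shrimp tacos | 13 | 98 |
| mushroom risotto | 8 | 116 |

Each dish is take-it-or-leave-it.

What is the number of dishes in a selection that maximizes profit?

Best achievable profit is 516.
For example smash burger + gyoza plate + jerk wings + mushroom risotto achieves it, using 47 min.
Any selection reaching 516 contains exactly 4 dishes.

4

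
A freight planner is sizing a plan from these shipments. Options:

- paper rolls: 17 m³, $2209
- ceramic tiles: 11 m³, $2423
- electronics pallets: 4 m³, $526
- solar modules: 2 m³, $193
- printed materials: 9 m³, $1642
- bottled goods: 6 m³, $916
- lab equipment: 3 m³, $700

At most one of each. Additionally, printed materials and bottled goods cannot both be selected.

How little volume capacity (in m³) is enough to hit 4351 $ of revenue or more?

Need the lightest bundle worth ≥ 4351.
ceramic tiles + printed materials + lab equipment reaches 4765 using 23 m³.
Any bundle with less than 23 m³ falls short of 4351.

23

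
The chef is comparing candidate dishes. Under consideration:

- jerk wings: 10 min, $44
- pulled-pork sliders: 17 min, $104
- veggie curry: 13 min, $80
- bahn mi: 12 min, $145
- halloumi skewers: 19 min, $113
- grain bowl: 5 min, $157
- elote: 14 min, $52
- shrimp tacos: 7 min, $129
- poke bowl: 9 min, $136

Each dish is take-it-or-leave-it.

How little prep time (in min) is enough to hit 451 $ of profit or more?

31

Minimise min subject to total profit ≥ 451.
jerk wings + grain bowl + shrimp tacos + poke bowl: 466 profit at 31 min.
Any bundle with less than 31 min falls short of 451.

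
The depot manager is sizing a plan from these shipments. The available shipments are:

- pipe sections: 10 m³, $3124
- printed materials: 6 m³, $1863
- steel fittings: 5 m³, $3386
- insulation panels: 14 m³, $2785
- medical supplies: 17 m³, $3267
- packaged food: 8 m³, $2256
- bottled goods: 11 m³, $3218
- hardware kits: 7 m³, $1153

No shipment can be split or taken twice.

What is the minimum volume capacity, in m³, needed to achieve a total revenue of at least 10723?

Minimise m³ subject to total revenue ≥ 10723.
printed materials + steel fittings + packaged food + bottled goods: 10723 revenue at 30 m³.
Below 30 m³ the best achievable stays under 10723.

30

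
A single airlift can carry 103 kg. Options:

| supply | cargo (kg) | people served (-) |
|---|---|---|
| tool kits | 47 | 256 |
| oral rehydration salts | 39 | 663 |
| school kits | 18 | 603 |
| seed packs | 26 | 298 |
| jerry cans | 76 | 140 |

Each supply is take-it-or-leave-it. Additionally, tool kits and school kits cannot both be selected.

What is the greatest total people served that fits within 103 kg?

1564

Best packing: oral rehydration salts + school kits + seed packs — 83 kg, 1564 total.
Nothing else feasible within 103 kg beats 1564.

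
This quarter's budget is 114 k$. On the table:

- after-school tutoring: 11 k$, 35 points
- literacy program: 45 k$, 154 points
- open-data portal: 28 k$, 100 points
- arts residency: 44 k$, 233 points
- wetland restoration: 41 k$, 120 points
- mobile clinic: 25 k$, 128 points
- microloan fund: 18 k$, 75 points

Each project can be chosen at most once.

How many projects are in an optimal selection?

3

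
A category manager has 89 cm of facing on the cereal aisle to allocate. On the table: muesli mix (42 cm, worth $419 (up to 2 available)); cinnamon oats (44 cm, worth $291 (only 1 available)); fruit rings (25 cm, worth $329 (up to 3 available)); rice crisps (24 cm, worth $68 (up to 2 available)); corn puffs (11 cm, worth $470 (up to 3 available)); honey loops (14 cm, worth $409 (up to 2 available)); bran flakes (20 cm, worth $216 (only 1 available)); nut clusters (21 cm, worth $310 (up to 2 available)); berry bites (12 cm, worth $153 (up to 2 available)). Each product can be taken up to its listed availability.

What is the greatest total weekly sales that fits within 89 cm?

A density-first pass picks 3×corn puffs + 2×honey loops + nut clusters — 2538 at 82 cm.
Replace nut clusters with fruit rings: the trade gains 19 net, giving 2557 at 86 cm.
The spare 3 cm is too small for any remaining product, and no exchange beats 2557.

2557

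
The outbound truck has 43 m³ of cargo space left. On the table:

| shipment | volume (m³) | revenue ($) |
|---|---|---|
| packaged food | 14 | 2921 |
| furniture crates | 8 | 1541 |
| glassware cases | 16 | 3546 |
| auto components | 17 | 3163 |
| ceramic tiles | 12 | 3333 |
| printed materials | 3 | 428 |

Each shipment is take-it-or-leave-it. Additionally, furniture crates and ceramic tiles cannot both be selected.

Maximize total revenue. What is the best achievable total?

By revenue per m³: ceramic tiles 277.75, glassware cases 221.62, packaged food 208.64, furniture crates 192.62 lead.
Taking packaged food + glassware cases + ceramic tiles: 42 m³ used, 9800 in revenue.
The spare 1 m³ is too small for any remaining shipment, and no feasible exchange beats 9800.

9800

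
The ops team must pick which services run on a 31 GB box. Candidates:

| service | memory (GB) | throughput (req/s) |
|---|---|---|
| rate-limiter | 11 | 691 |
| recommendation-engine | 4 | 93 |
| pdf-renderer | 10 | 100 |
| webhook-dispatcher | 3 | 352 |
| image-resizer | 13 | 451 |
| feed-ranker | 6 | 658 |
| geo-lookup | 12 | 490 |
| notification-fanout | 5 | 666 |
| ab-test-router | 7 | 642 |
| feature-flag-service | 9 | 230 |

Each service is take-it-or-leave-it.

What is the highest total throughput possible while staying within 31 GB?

2657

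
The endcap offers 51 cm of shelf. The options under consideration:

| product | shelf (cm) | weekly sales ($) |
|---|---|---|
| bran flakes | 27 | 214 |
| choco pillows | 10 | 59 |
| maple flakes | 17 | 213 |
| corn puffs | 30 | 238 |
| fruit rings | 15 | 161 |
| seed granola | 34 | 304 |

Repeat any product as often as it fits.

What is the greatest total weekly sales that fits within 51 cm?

639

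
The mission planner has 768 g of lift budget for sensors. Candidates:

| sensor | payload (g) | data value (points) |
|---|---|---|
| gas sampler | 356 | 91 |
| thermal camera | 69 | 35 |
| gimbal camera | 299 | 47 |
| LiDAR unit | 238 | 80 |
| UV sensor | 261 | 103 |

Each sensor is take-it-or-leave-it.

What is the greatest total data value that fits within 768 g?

Ranking by ratio (data value/g): thermal camera 0.51, UV sensor 0.39, LiDAR unit 0.34.
Filling by ratio: thermal camera + LiDAR unit + UV sensor for 218, with 200 g left unused.
Dropping LiDAR unit frees 238 g; slotting in gas sampler (356 g) lifts the total to 229 at 686 g.
Runner-up thermal camera + LiDAR unit + UV sensor tops out at 218.

229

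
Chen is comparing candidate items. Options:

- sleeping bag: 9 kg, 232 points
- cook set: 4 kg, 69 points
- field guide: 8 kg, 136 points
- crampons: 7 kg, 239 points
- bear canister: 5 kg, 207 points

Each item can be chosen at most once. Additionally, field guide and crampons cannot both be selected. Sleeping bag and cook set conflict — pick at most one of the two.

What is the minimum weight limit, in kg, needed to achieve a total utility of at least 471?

16

Look for the lowest-weight combination reaching 471.
sleeping bag + crampons reaches 471 using 16 kg.
No combination under 16 kg hits 471.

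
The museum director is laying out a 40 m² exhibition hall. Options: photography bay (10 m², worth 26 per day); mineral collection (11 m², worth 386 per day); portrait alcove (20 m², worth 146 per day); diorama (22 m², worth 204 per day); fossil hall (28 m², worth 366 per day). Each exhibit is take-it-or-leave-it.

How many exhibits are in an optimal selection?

Optimal total is 752.
mineral collection + fossil hall hits 752 at 39 m².
Every optimal selection uses 2 exhibits.

2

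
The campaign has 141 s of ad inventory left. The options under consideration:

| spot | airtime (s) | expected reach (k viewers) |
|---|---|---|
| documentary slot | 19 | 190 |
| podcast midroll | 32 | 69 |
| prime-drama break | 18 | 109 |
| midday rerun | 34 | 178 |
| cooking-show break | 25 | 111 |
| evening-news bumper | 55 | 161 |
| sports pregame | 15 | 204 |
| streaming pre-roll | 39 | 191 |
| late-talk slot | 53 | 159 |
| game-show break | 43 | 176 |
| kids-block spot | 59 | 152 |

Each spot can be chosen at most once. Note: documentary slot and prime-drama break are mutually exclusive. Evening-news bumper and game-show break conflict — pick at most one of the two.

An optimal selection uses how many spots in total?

Best achievable expected reach is 874.
For example documentary slot + midday rerun + cooking-show break + sports pregame + streaming pre-roll achieves it, using 132 s.
Every optimal selection uses 5 spots.

5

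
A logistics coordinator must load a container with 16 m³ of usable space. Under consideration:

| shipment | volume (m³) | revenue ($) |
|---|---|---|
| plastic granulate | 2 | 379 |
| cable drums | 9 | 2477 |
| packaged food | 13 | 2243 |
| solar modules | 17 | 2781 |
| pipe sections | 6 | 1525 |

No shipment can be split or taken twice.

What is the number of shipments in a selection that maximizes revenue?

Best achievable revenue is 4002.
For example cable drums + pipe sections achieves it, using 15 m³.
All optima have 2 shipments.

2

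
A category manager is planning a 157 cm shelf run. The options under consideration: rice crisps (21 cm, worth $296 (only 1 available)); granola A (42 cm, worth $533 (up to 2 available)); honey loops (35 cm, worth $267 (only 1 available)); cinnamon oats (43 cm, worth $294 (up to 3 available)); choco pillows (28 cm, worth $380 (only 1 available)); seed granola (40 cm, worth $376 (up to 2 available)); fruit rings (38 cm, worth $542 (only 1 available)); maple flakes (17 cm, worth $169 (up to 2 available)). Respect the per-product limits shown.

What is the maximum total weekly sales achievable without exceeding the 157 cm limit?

1988

A density-first pass picks rice crisps + granola A + choco pillows + fruit rings + maple flakes — 1920 at 146 cm.
Replace rice crisps and maple flakes with granola A: the trade gains 68 net, giving 1988 at 150 cm.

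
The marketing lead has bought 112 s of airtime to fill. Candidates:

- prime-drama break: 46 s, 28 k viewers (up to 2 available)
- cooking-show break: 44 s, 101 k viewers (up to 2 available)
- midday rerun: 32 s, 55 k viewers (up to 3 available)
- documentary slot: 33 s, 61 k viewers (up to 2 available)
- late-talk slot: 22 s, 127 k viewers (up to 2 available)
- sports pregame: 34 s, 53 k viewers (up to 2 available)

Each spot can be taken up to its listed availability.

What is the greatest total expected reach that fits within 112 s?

Greedy by ratio would take cooking-show break + 2×late-talk slot: 88 s used, total 355.
Dropping cooking-show break frees 44 s; slotting in 2×documentary slot (66 s) lifts the total to 376 at 110 s.
The spare 2 s is too small for any remaining spot, and no exchange beats 376.

376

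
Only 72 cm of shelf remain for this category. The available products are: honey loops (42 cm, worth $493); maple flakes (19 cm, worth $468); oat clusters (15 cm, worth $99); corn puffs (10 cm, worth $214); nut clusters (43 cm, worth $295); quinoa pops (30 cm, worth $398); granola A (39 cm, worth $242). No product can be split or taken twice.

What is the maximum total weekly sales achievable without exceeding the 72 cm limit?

1175

Taking the top-ratio products first gives maple flakes + corn puffs + quinoa pops for 1080 (59 cm).
The 30 cm tied up in quinoa pops is better spent on honey loops — total rises to 1175 (71 cm).
Every other selection either busts 72 cm or fails to beat 1175.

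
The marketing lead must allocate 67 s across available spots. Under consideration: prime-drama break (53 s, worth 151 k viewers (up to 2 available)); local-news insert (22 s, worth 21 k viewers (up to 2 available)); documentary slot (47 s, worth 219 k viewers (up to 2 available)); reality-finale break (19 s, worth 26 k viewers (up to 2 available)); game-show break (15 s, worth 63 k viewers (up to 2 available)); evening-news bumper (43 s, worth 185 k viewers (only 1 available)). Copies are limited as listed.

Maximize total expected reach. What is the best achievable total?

The ratio ordering already packs tightly: documentary slot + game-show break, 62 s, 282.
Every other selection either busts 67 s or exceeds an availability limit or fails to beat 282.

282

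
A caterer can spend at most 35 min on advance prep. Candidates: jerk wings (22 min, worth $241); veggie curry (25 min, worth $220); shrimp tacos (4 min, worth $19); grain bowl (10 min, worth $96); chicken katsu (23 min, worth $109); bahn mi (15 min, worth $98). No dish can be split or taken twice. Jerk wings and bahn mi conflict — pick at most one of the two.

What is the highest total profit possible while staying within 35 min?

337

Best packing: jerk wings + grain bowl — 32 min, 337 total.
That's the maximum — no feasible swap from here does better than 337.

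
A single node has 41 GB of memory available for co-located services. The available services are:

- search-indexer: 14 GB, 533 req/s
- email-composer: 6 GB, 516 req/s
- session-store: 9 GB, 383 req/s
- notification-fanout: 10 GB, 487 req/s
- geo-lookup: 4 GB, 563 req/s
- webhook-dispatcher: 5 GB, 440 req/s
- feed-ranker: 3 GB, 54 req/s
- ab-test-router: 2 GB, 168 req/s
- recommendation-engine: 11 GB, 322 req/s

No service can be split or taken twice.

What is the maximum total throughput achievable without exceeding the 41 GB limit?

Greedy by ratio would take email-composer + session-store + notification-fanout + geo-lookup + webhook-dispatcher + feed-ranker + ab-test-router: 39 GB used, total 2611.
The 12 GB tied up in session-store and feed-ranker is better spent on search-indexer — total rises to 2707 (41 GB).

2707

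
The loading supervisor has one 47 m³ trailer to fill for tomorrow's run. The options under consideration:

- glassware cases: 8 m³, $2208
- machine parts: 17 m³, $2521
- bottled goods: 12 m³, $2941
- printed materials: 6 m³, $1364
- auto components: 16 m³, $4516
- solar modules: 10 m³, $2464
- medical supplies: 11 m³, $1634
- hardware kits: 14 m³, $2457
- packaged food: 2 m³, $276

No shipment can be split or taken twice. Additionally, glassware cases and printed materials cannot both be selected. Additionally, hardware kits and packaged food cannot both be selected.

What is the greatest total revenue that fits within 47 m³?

Density check — auto components 282.25, glassware cases 276.00, solar modules 246.40, bottled goods 245.08 are the best per m³.
The ratio ordering already packs tightly: glassware cases + bottled goods + auto components + solar modules, 46 m³, 12129.
The closest alternative, bottled goods + printed materials + auto components + solar modules + packaged food, reaches only 11561.

12129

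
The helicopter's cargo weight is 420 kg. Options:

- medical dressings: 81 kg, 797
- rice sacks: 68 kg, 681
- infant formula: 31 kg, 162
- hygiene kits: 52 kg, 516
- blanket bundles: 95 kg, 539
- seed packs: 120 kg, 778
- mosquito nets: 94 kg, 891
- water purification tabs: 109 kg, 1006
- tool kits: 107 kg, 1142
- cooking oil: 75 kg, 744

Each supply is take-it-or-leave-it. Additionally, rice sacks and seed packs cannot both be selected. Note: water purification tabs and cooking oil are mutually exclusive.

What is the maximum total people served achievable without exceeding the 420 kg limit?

4142

Filling by ratio: medical dressings + rice sacks + infant formula + hygiene kits + tool kits + cooking oil for 4042, with 6 kg left unused.
Dropping infant formula and cooking oil frees 106 kg; slotting in water purification tabs (109 kg) lifts the total to 4142 at 417 kg.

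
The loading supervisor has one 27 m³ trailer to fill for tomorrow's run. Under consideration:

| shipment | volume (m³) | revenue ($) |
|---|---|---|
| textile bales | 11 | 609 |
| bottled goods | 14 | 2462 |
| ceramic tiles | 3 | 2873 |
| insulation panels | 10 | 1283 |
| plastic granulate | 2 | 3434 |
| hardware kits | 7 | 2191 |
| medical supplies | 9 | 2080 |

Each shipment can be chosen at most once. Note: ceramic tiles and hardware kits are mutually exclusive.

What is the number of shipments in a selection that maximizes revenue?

The maximum revenue within 27 m³ is 9670.
For example ceramic tiles + insulation panels + plastic granulate + medical supplies achieves it, using 24 m³.
Every optimal selection uses 4 shipments.

4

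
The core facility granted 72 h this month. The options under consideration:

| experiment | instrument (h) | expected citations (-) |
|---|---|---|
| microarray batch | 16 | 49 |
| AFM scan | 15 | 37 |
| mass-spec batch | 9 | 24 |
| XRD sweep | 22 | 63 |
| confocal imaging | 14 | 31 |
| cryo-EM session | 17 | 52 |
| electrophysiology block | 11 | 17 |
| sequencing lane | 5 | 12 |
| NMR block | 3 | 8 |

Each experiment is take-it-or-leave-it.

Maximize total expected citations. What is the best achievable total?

208

Taking microarray batch + mass-spec batch + XRD sweep + cryo-EM session + sequencing lane + NMR block: 72 h used, 208 in expected citations.
Next best is microarray batch + XRD sweep + confocal imaging + cryo-EM session + NMR block at 203 (72 h) — short by 5.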